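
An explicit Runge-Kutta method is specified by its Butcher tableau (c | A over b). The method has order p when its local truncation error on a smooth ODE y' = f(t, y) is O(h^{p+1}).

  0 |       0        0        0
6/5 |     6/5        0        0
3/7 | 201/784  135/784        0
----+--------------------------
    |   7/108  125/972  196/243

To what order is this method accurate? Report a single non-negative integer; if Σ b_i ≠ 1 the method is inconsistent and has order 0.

b = (7/108, 125/972, 196/243)
c = (0, 6/5, 3/7)
Ac = (0, 0, 81/392)
Σ b_i: 7/108·1 + 125/972·1 + 196/243·1 = 1 ✓
b·c: 125/972·6/5 + 196/243·3/7 = 1/2 ✓
b·c²: 125/972·36/25 + 196/243·9/49 = 1/3 ✓
b·Ac: 196/243·81/392 = 1/6 ✓; 3 stages ⇒ order 3.

3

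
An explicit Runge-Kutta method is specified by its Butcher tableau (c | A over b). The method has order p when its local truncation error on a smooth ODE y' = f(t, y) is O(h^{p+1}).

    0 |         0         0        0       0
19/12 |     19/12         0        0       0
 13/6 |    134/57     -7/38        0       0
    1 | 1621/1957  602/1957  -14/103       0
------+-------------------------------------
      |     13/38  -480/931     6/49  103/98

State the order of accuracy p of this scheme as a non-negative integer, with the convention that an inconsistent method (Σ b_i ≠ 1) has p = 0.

4

b = (13/38, -480/931, 6/49, 103/98)
c = (0, 19/12, 13/6, 1)
Ac = (0, 0, -7/24, 119/618)
Σ b_i: 13/38·1 + (-480/931)·1 + 6/49·1 + 103/98·1 = 1 ✓
b·c: (-480/931)·19/12 + 6/49·13/6 + 103/98·1 = 1/2 ✓
b·c²: (-480/931)·361/144 + 6/49·169/36 + 103/98·1 = 1/3 ✓
b·Ac: 6/49·(-7/24) + 103/98·119/618 = 1/6 ✓
b·c³: (-480/931)·6859/1728 + 6/49·2197/216 + 103/98·1 = 1/4 ✓
b·(c∘Ac): 6/49·(-91/144) + 103/98·119/618 = 1/8 ✓
b·Ac²: 6/49·(-133/288) + 103/98·329/2472 = 1/12 ✓
b·A²c: 103/98·49/1236 = 1/24 ✓; 4 stages ⇒ order 4.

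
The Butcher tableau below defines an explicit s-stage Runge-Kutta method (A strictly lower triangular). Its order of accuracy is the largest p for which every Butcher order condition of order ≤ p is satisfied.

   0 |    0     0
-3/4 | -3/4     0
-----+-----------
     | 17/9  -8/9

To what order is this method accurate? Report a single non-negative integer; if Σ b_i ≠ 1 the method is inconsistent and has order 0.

b = (17/9, -8/9)
c = (0, -3/4)
Σ b_i: 17/9·1 + (-8/9)·1 = 1 ✓
b·c: (-8/9)·(-3/4) = 2/3 ≠ 1/2 ⇒ order 1.

1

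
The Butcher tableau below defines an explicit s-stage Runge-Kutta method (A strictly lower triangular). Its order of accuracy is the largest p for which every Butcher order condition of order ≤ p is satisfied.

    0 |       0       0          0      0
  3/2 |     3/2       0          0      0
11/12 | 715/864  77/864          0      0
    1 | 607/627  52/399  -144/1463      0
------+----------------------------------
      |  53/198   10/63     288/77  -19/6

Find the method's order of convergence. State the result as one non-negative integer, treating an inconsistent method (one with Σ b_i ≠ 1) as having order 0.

4

b = (53/198, 10/63, 288/77, -19/6)
c = (0, 3/2, 11/12, 1)
Ac = (0, 0, 77/576, 2/19)
Σ b_i: 53/198·1 + 10/63·1 + 288/77·1 + (-19/6)·1 = 1 ✓
b·c: 10/63·3/2 + 288/77·11/12 + (-19/6)·1 = 1/2 ✓
b·c²: 10/63·9/4 + 288/77·121/144 + (-19/6)·1 = 1/3 ✓
b·Ac: 288/77·77/576 + (-19/6)·2/19 = 1/6 ✓
b·c³: 10/63·27/8 + 288/77·1331/1728 + (-19/6)·1 = 1/4 ✓
b·(c∘Ac): 288/77·847/6912 + (-19/6)·2/19 = 1/8 ✓
b·Ac²: 288/77·77/384 + (-19/6)·4/19 = 1/12 ✓
b·A²c: (-19/6)·(-1/76) = 1/24 ✓; 4 stages ⇒ order 4.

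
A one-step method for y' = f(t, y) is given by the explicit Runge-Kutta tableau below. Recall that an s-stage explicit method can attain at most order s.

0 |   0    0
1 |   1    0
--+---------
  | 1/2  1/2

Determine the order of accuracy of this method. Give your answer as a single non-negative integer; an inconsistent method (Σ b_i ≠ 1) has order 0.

b = (1/2, 1/2)
c = (0, 1)
Σ b_i: 1/2·1 + 1/2·1 = 1 ✓
b·c: 1/2·1 = 1/2 ✓; 2 stages ⇒ order 2.

2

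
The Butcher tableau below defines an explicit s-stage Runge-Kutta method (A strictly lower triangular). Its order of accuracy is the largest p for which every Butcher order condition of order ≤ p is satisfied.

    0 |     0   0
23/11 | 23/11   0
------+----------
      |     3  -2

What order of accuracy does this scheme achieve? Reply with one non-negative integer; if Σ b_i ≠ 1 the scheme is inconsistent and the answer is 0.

1

b = (3, -2)
c = (0, 23/11)
Σ b_i: 3·1 + (-2)·1 = 1 ✓
b·c: (-2)·23/11 = -46/11 ≠ 1/2 ⇒ order 1.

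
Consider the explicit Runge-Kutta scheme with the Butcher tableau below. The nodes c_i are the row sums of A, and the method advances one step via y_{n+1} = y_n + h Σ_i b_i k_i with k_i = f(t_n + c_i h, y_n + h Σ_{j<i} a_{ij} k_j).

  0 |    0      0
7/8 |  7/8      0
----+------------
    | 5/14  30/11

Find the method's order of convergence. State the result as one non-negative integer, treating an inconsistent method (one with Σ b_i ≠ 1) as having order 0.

b = (5/14, 30/11)
c = (0, 7/8)
Σ b_i: 5/14·1 + 30/11·1 = 475/154 ≠ 1 ⇒ order 0.

0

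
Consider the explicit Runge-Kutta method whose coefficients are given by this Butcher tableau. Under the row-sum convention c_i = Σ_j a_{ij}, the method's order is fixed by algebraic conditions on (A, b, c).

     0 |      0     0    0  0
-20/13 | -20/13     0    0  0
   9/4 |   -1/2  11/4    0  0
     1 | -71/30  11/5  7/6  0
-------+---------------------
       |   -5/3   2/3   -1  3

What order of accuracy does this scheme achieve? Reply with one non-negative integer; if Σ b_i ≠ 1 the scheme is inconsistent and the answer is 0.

1

b = (-5/3, 2/3, -1, 3)
c = (0, -20/13, 9/4, 1)
Ac = (0, 0, -55/13, -79/104)
Σ b_i: (-5/3)·1 + 2/3·1 + (-1)·1 + 3·1 = 1 ✓
b·c: 2/3·(-20/13) + (-1)·9/4 + 3·1 = -43/156 ≠ 1/2 ⇒ order 1.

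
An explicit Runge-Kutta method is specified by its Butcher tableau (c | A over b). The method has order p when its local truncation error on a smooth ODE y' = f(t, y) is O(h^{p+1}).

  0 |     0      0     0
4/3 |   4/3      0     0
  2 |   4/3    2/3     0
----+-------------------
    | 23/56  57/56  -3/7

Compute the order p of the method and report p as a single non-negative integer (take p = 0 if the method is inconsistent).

2

b = (23/56, 57/56, -3/7)
c = (0, 4/3, 2)
Ac = (0, 0, 8/9)
Σ b_i: 23/56·1 + 57/56·1 + (-3/7)·1 = 1 ✓
b·c: 57/56·4/3 + (-3/7)·2 = 1/2 ✓
b·c²: 57/56·16/9 + (-3/7)·4 = 2/21 ≠ 1/3 ⇒ order 2.
b·Ac: (-3/7)·8/9 = -8/21 ≠ 1/6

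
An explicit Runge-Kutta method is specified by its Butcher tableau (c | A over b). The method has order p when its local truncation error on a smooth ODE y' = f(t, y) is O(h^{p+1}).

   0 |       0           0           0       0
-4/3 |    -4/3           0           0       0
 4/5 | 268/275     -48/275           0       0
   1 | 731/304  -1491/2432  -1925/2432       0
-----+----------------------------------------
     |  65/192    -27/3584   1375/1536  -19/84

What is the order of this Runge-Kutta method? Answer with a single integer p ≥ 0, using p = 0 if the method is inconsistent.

b = (65/192, -27/3584, 1375/1536, -19/84)
c = (0, -4/3, 4/5, 1)
Ac = (0, 0, 64/275, 7/38)
Σ b_i: 65/192·1 + (-27/3584)·1 + 1375/1536·1 + (-19/84)·1 = 1 ✓
b·c: (-27/3584)·(-4/3) + 1375/1536·4/5 + (-19/84)·1 = 1/2 ✓
b·c²: (-27/3584)·16/9 + 1375/1536·16/25 + (-19/84)·1 = 1/3 ✓
b·Ac: 1375/1536·64/275 + (-19/84)·7/38 = 1/6 ✓
b·c³: (-27/3584)·(-64/27) + 1375/1536·64/125 + (-19/84)·1 = 1/4 ✓
b·(c∘Ac): 1375/1536·256/1375 + (-19/84)·7/38 = 1/8 ✓
b·Ac²: 1375/1536·(-256/825) + (-19/84)·(-91/57) = 1/12 ✓
b·A²c: (-19/84)·(-7/38) = 1/24 ✓; 4 stages ⇒ order 4.

4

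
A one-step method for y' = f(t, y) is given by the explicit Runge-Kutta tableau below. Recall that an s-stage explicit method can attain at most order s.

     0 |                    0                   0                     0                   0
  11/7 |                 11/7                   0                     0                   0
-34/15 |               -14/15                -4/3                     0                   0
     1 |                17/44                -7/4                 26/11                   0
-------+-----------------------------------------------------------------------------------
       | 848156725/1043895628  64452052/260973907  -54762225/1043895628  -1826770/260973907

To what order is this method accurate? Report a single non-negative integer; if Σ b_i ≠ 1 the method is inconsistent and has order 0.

b = (848156725/1043895628, 64452052/260973907, -54762225/1043895628, -1826770/260973907)
c = (0, 11/7, -34/15, 1)
Ac = (0, 0, -44/21, -5351/660)
Σ b_i: 848156725/1043895628·1 + 64452052/260973907·1 + (-54762225/1043895628)·1 + (-1826770/260973907)·1 = 1 ✓
b·c: 64452052/260973907·11/7 + (-54762225/1043895628)·(-34/15) + (-1826770/260973907)·1 = 1/2 ✓
b·c²: 64452052/260973907·121/49 + (-54762225/1043895628)·1156/225 + (-1826770/260973907)·1 = 1/3 ✓
b·Ac: (-54762225/1043895628)·(-44/21) + (-1826770/260973907)·(-5351/660) = 1/6 ✓
b·c³: 64452052/260973907·1331/343 + (-54762225/1043895628)·(-39304/3375) + (-1826770/260973907)·1 = 128429407376/82206780705 ≠ 1/4 ⇒ order 3.
b·(c∘Ac): (-54762225/1043895628)·1496/315 + (-1826770/260973907)·(-5351/660) = -100417201/521947814 ≠ 1/8
b·Ac²: (-54762225/1043895628)·(-484/147) + (-1826770/260973907)·542093/69300 = 19395586799/164413561410 ≠ 1/12
b·A²c: (-1826770/260973907)·(-104/21) = 189984080/5480452047 ≠ 1/24

3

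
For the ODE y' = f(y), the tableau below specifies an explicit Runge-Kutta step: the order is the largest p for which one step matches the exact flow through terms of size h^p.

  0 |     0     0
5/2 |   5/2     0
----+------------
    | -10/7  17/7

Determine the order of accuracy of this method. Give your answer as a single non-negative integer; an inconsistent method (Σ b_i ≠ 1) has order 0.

b = (-10/7, 17/7)
c = (0, 5/2)
Σ b_i: (-10/7)·1 + 17/7·1 = 1 ✓
b·c: 17/7·5/2 = 85/14 ≠ 1/2 ⇒ order 1.

1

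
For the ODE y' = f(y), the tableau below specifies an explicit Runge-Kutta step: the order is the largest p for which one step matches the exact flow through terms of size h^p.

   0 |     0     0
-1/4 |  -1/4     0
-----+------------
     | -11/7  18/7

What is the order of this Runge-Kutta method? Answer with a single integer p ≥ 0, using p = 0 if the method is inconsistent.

1

b = (-11/7, 18/7)
c = (0, -1/4)
Σ b_i: (-11/7)·1 + 18/7·1 = 1 ✓
b·c: 18/7·(-1/4) = -9/14 ≠ 1/2 ⇒ order 1.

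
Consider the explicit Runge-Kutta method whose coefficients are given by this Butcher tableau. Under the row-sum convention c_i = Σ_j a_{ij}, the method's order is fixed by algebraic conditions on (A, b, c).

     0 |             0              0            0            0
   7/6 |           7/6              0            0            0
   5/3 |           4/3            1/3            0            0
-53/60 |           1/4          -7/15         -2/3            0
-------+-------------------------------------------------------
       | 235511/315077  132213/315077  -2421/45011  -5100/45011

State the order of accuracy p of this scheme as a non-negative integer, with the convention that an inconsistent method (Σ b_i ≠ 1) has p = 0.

3

b = (235511/315077, 132213/315077, -2421/45011, -5100/45011)
c = (0, 7/6, 5/3, -53/60)
Ac = (0, 0, 7/18, -149/90)
Σ b_i: 235511/315077·1 + 132213/315077·1 + (-2421/45011)·1 + (-5100/45011)·1 = 1 ✓
b·c: 132213/315077·7/6 + (-2421/45011)·5/3 + (-5100/45011)·(-53/60) = 1/2 ✓
b·c²: 132213/315077·49/36 + (-2421/45011)·25/9 + (-5100/45011)·2809/3600 = 1/3 ✓
b·Ac: (-2421/45011)·7/18 + (-5100/45011)·(-149/90) = 1/6 ✓
b·c³: 132213/315077·343/216 + (-2421/45011)·125/27 + (-5100/45011)·(-148877/216000) = 16055699/32407920 ≠ 1/4 ⇒ order 3.
b·(c∘Ac): (-2421/45011)·35/54 + (-5100/45011)·7897/5400 = -81247/405099 ≠ 1/8
b·Ac²: (-2421/45011)·49/108 + (-5100/45011)·(-1343/540) = 417077/1620396 ≠ 1/12
b·A²c: (-5100/45011)·(-7/27) = 11900/405099 ≠ 1/24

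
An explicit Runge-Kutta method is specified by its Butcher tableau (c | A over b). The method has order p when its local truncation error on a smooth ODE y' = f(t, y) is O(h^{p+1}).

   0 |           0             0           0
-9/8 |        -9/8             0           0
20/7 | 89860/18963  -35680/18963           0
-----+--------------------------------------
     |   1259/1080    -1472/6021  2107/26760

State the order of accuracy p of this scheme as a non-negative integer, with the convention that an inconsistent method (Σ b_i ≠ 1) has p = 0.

3

b = (1259/1080, -1472/6021, 2107/26760)
c = (0, -9/8, 20/7)
Ac = (0, 0, 4460/2107)
Σ b_i: 1259/1080·1 + (-1472/6021)·1 + 2107/26760·1 = 1 ✓
b·c: (-1472/6021)·(-9/8) + 2107/26760·20/7 = 1/2 ✓
b·c²: (-1472/6021)·81/64 + 2107/26760·400/49 = 1/3 ✓
b·Ac: 2107/26760·4460/2107 = 1/6 ✓; 3 stages ⇒ order 3.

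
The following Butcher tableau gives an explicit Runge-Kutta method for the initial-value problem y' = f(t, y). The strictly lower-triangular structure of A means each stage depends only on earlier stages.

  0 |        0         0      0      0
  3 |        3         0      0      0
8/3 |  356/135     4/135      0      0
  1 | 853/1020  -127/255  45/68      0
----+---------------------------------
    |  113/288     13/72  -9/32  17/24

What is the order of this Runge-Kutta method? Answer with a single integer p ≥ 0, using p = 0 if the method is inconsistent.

4

b = (113/288, 13/72, -9/32, 17/24)
c = (0, 3, 8/3, 1)
Ac = (0, 0, 4/45, 23/85)
Σ b_i: 113/288·1 + 13/72·1 + (-9/32)·1 + 17/24·1 = 1 ✓
b·c: 13/72·3 + (-9/32)·8/3 + 17/24·1 = 1/2 ✓
b·c²: 13/72·9 + (-9/32)·64/9 + 17/24·1 = 1/3 ✓
b·Ac: (-9/32)·4/45 + 17/24·23/85 = 1/6 ✓
b·c³: 13/72·27 + (-9/32)·512/27 + 17/24·1 = 1/4 ✓
b·(c∘Ac): (-9/32)·32/135 + 17/24·23/85 = 1/8 ✓
b·Ac²: (-9/32)·4/15 + 17/24·19/85 = 1/12 ✓
b·A²c: 17/24·1/17 = 1/24 ✓; 4 stages ⇒ order 4.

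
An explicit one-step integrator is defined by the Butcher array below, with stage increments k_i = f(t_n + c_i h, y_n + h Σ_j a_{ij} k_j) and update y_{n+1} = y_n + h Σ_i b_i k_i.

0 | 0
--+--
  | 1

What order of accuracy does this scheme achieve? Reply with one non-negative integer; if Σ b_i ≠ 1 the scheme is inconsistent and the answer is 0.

b = (1)
c = (0)
Σ b_i: 1·1 = 1 ✓; 1 stage ⇒ order 1.

1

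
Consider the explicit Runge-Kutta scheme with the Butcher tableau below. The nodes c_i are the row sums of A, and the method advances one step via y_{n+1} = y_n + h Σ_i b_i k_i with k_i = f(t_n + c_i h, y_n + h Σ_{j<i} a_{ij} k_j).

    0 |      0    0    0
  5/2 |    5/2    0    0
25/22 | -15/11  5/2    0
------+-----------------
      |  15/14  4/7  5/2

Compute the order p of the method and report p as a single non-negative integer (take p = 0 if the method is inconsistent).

0

b = (15/14, 4/7, 5/2)
c = (0, 5/2, 25/22)
Ac = (0, 0, 25/4)
Σ b_i: 15/14·1 + 4/7·1 + 5/2·1 = 29/7 ≠ 1 ⇒ order 0.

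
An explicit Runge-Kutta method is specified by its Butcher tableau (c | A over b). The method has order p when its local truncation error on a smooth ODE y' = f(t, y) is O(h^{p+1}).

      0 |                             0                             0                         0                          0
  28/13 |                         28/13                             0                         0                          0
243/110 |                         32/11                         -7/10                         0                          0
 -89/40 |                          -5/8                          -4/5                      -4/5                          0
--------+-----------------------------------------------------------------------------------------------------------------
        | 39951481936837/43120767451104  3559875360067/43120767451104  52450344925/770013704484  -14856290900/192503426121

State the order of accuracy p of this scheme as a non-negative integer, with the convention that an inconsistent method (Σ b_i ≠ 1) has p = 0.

3

b = (39951481936837/43120767451104, 3559875360067/43120767451104, 52450344925/770013704484, -14856290900/192503426121)
c = (0, 28/13, 243/110, -89/40)
Ac = (0, 0, -98/65, -12478/3575)
Σ b_i: 39951481936837/43120767451104·1 + 3559875360067/43120767451104·1 + 52450344925/770013704484·1 + (-14856290900/192503426121)·1 = 1 ✓
b·c: 3559875360067/43120767451104·28/13 + 52450344925/770013704484·243/110 + (-14856290900/192503426121)·(-89/40) = 1/2 ✓
b·c²: 3559875360067/43120767451104·784/169 + 52450344925/770013704484·59049/12100 + (-14856290900/192503426121)·7921/1600 = 1/3 ✓
b·Ac: 52450344925/770013704484·(-98/65) + (-14856290900/192503426121)·(-12478/3575) = 1/6 ✓
b·c³: 3559875360067/43120767451104·21952/2197 + 52450344925/770013704484·14348907/1331000 + (-14856290900/192503426121)·(-704969/64000) = 362792927670683/150580457765760 ≠ 1/4 ⇒ order 3.
b·(c∘Ac): 52450344925/770013704484·(-11907/3575) + (-14856290900/192503426121)·555271/71500 = -41352359234341/50050890791460 ≠ 1/8
b·Ac²: 52450344925/770013704484·(-2744/845) + (-14856290900/192503426121)·(-19465681/2556125) = 5605143317218/15293327741835 ≠ 1/12
b·A²c: (-14856290900/192503426121)·392/325 = -232946641312/2502544539573 ≠ 1/24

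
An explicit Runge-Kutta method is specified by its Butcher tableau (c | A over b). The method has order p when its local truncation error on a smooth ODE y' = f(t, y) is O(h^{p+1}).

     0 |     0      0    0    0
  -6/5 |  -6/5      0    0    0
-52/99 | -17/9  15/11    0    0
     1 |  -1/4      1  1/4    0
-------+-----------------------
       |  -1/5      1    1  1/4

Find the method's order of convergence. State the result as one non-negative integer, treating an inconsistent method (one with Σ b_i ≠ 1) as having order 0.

b = (-1/5, 1, 1, 1/4)
c = (0, -6/5, -52/99, 1)
Ac = (0, 0, -18/11, -659/495)
Σ b_i: (-1/5)·1 + 1·1 + 1·1 + 1/4·1 = 41/20 ≠ 1 ⇒ order 0.

0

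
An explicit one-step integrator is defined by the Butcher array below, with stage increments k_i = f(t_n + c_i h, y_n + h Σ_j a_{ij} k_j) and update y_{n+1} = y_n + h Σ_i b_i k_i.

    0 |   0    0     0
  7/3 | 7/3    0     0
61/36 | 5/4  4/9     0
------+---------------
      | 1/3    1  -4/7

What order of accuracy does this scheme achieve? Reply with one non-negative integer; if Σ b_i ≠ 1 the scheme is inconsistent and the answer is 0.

b = (1/3, 1, -4/7)
c = (0, 7/3, 61/36)
Ac = (0, 0, 28/27)
Σ b_i: 1/3·1 + 1·1 + (-4/7)·1 = 16/21 ≠ 1 ⇒ order 0.

0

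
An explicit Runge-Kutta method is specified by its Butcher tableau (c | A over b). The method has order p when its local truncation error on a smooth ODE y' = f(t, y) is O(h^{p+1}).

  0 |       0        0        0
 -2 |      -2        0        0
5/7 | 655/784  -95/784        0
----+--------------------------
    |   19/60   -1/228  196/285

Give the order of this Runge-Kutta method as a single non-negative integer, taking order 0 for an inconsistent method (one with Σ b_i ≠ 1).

3

b = (19/60, -1/228, 196/285)
c = (0, -2, 5/7)
Ac = (0, 0, 95/392)
Σ b_i: 19/60·1 + (-1/228)·1 + 196/285·1 = 1 ✓
b·c: (-1/228)·(-2) + 196/285·5/7 = 1/2 ✓
b·c²: (-1/228)·4 + 196/285·25/49 = 1/3 ✓
b·Ac: 196/285·95/392 = 1/6 ✓; 3 stages ⇒ order 3.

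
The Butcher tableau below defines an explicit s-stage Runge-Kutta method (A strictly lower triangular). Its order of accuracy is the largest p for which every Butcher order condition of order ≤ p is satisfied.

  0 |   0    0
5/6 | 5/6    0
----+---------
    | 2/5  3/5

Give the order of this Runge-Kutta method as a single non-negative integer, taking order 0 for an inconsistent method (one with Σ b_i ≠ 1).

2

b = (2/5, 3/5)
c = (0, 5/6)
Σ b_i: 2/5·1 + 3/5·1 = 1 ✓
b·c: 3/5·5/6 = 1/2 ✓; 2 stages ⇒ order 2.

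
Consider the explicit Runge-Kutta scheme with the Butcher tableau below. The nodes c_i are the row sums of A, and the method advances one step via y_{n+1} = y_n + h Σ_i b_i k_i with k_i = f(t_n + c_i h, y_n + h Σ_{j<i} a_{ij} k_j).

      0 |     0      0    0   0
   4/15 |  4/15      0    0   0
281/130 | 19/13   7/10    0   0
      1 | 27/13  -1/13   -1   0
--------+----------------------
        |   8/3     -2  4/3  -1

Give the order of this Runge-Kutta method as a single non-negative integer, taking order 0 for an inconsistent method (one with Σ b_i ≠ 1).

1

b = (8/3, -2, 4/3, -1)
c = (0, 4/15, 281/130, 1)
Ac = (0, 0, 14/75, -851/390)
Σ b_i: 8/3·1 + (-2)·1 + 4/3·1 + (-1)·1 = 1 ✓
b·c: (-2)·4/15 + 4/3·281/130 + (-1)·1 = 263/195 ≠ 1/2 ⇒ order 1.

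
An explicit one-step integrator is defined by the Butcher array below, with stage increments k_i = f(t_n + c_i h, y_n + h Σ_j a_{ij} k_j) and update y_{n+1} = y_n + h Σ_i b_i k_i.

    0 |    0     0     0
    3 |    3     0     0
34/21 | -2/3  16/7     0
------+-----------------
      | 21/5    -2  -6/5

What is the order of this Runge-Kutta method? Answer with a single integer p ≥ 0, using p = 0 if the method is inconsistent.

b = (21/5, -2, -6/5)
c = (0, 3, 34/21)
Ac = (0, 0, 48/7)
Σ b_i: 21/5·1 + (-2)·1 + (-6/5)·1 = 1 ✓
b·c: (-2)·3 + (-6/5)·34/21 = -278/35 ≠ 1/2 ⇒ order 1.

1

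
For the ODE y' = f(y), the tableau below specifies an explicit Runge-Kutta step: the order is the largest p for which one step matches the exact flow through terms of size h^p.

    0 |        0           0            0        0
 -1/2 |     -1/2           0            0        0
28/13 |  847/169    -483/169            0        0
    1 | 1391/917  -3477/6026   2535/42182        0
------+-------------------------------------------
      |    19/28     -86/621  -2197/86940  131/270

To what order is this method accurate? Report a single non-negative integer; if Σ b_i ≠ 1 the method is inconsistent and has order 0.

4

b = (19/28, -86/621, -2197/86940, 131/270)
c = (0, -1/2, 28/13, 1)
Ac = (0, 0, 483/338, 219/524)
Σ b_i: 19/28·1 + (-86/621)·1 + (-2197/86940)·1 + 131/270·1 = 1 ✓
b·c: (-86/621)·(-1/2) + (-2197/86940)·28/13 + 131/270·1 = 1/2 ✓
b·c²: (-86/621)·1/4 + (-2197/86940)·784/169 + 131/270·1 = 1/3 ✓
b·Ac: (-2197/86940)·483/338 + 131/270·219/524 = 1/6 ✓
b·c³: (-86/621)·(-1/8) + (-2197/86940)·21952/2197 + 131/270·1 = 1/4 ✓
b·(c∘Ac): (-2197/86940)·6762/2197 + 131/270·219/524 = 1/8 ✓
b·Ac²: (-2197/86940)·(-483/676) + 131/270·141/1048 = 1/12 ✓
b·A²c: 131/270·45/524 = 1/24 ✓; 4 stages ⇒ order 4.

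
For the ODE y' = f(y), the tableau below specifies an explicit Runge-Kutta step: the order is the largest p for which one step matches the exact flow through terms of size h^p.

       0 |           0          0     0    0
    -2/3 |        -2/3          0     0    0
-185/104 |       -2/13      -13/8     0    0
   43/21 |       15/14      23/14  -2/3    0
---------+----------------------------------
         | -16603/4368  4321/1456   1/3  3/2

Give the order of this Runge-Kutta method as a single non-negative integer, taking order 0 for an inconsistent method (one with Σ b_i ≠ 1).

2

b = (-16603/4368, 4321/1456, 1/3, 3/2)
c = (0, -2/3, -185/104, 43/21)
Ac = (0, 0, 13/12, 33/364)
Σ b_i: (-16603/4368)·1 + 4321/1456·1 + 1/3·1 + 3/2·1 = 1 ✓
b·c: 4321/1456·(-2/3) + 1/3·(-185/104) + 3/2·43/21 = 1/2 ✓
b·c²: 4321/1456·4/9 + 1/3·34225/10816 + 3/2·1849/441 = 41320627/4769856 ≠ 1/3 ⇒ order 2.
b·Ac: 1/3·13/12 + 3/2·33/364 = 3257/6552 ≠ 1/6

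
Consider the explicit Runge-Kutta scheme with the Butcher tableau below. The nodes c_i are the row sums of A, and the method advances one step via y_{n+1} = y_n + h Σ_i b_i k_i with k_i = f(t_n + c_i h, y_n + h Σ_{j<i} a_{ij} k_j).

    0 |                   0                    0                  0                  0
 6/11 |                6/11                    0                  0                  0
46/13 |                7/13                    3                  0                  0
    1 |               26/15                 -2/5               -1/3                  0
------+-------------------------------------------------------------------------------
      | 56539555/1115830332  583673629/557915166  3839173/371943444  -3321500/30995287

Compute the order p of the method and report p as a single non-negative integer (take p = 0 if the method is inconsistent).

b = (56539555/1115830332, 583673629/557915166, 3839173/371943444, -3321500/30995287)
c = (0, 6/11, 46/13, 1)
Ac = (0, 0, 18/11, -2998/2145)
Σ b_i: 56539555/1115830332·1 + 583673629/557915166·1 + 3839173/371943444·1 + (-3321500/30995287)·1 = 1 ✓
b·c: 583673629/557915166·6/11 + 3839173/371943444·46/13 + (-3321500/30995287)·1 = 1/2 ✓
b·c²: 583673629/557915166·36/121 + 3839173/371943444·2116/169 + (-3321500/30995287)·1 = 1/3 ✓
b·Ac: 3839173/371943444·18/11 + (-3321500/30995287)·(-2998/2145) = 1/6 ✓
b·c³: 583673629/557915166·216/1331 + 3839173/371943444·97336/2197 + (-3321500/30995287)·1 = 6913341290/13296978123 ≠ 1/4 ⇒ order 3.
b·(c∘Ac): 3839173/371943444·828/143 + (-3321500/30995287)·(-2998/2145) = 19484477/92985861 ≠ 1/8
b·Ac²: 3839173/371943444·108/121 + (-3321500/30995287)·(-1316684/306735) = 6239100193/13296978123 ≠ 1/12
b·A²c: (-3321500/30995287)·(-6/11) = 19929000/340948157 ≠ 1/24

3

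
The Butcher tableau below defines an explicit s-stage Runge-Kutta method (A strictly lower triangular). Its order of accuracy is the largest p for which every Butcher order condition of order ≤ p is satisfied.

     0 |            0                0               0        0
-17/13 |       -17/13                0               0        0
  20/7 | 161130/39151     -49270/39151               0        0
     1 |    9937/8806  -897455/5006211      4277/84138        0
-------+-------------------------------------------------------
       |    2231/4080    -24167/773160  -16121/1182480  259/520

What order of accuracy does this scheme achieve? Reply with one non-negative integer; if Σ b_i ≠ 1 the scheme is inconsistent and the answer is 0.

4

b = (2231/4080, -24167/773160, -16121/1182480, 259/520)
c = (0, -17/13, 20/7, 1)
Ac = (0, 0, 3790/2303, 295/777)
Σ b_i: 2231/4080·1 + (-24167/773160)·1 + (-16121/1182480)·1 + 259/520·1 = 1 ✓
b·c: (-24167/773160)·(-17/13) + (-16121/1182480)·20/7 + 259/520·1 = 1/2 ✓
b·c²: (-24167/773160)·289/169 + (-16121/1182480)·400/49 + 259/520·1 = 1/3 ✓
b·Ac: (-16121/1182480)·3790/2303 + 259/520·295/777 = 1/6 ✓
b·c³: (-24167/773160)·(-4913/2197) + (-16121/1182480)·8000/343 + 259/520·1 = 1/4 ✓
b·(c∘Ac): (-16121/1182480)·75800/16121 + 259/520·295/777 = 1/8 ✓
b·Ac²: (-16121/1182480)·(-64430/29939) + 259/520·365/3367 = 1/12 ✓
b·A²c: 259/520·65/777 = 1/24 ✓; 4 stages ⇒ order 4.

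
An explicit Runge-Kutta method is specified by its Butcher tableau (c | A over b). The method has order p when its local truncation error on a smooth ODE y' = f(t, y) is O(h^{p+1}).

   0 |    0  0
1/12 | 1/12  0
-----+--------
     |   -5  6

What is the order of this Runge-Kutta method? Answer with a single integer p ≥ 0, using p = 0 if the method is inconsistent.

b = (-5, 6)
c = (0, 1/12)
Σ b_i: (-5)·1 + 6·1 = 1 ✓
b·c: 6·1/12 = 1/2 ✓; 2 stages ⇒ order 2.

2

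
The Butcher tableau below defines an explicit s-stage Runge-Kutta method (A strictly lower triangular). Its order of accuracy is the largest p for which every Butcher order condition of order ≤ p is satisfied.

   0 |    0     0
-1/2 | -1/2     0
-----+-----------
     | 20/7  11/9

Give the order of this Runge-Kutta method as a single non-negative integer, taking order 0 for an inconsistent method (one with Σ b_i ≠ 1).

0

b = (20/7, 11/9)
c = (0, -1/2)
Σ b_i: 20/7·1 + 11/9·1 = 257/63 ≠ 1 ⇒ order 0.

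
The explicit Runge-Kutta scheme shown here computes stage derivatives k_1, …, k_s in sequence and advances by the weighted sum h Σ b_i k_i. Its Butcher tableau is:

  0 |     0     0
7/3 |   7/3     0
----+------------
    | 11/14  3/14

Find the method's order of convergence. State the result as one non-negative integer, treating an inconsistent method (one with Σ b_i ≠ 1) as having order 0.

b = (11/14, 3/14)
c = (0, 7/3)
Σ b_i: 11/14·1 + 3/14·1 = 1 ✓
b·c: 3/14·7/3 = 1/2 ✓; 2 stages ⇒ order 2.

2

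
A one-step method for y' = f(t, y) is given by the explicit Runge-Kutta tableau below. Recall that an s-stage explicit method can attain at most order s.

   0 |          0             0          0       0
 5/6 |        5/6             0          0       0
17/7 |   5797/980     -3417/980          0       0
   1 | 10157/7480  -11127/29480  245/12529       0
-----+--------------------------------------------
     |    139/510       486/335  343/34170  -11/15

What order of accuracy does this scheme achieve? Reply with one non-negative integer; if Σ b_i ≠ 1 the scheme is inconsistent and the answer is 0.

b = (139/510, 486/335, 343/34170, -11/15)
c = (0, 5/6, 17/7, 1)
Ac = (0, 0, -1139/392, -47/176)
Σ b_i: 139/510·1 + 486/335·1 + 343/34170·1 + (-11/15)·1 = 1 ✓
b·c: 486/335·5/6 + 343/34170·17/7 + (-11/15)·1 = 1/2 ✓
b·c²: 486/335·25/36 + 343/34170·289/49 + (-11/15)·1 = 1/3 ✓
b·Ac: 343/34170·(-1139/392) + (-11/15)·(-47/176) = 1/6 ✓
b·c³: 486/335·125/216 + 343/34170·4913/343 + (-11/15)·1 = 1/4 ✓
b·(c∘Ac): 343/34170·(-19363/2744) + (-11/15)·(-47/176) = 1/8 ✓
b·Ac²: 343/34170·(-5695/2352) + (-11/15)·(-155/1056) = 1/12 ✓
b·A²c: (-11/15)·(-5/88) = 1/24 ✓; 4 stages ⇒ order 4.

4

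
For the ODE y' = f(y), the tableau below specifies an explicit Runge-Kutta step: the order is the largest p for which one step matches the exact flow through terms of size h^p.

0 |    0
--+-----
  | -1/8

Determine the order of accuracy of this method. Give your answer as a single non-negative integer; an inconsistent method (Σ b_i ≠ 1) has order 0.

b = (-1/8)
c = (0)
Σ b_i: (-1/8)·1 = -1/8 ≠ 1 ⇒ order 0.

0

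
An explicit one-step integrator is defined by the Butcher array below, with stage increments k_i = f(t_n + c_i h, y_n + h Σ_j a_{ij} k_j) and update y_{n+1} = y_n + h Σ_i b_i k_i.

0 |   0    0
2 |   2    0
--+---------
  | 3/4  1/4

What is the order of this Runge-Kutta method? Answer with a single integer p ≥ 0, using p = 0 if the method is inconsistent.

2

b = (3/4, 1/4)
c = (0, 2)
Σ b_i: 3/4·1 + 1/4·1 = 1 ✓
b·c: 1/4·2 = 1/2 ✓; 2 stages ⇒ order 2.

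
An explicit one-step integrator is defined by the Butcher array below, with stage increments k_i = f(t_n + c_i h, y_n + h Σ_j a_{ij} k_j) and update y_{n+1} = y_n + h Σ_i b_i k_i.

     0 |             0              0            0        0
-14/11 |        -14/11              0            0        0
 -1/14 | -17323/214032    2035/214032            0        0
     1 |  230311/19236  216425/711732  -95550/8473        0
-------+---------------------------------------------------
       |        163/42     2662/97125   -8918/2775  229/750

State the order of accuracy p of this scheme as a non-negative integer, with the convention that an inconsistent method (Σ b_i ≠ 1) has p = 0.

4

b = (163/42, 2662/97125, -8918/2775, 229/750)
c = (0, -14/11, -1/14, 1)
Ac = (0, 0, -185/15288, 575/1374)
Σ b_i: 163/42·1 + 2662/97125·1 + (-8918/2775)·1 + 229/750·1 = 1 ✓
b·c: 2662/97125·(-14/11) + (-8918/2775)·(-1/14) + 229/750·1 = 1/2 ✓
b·c²: 2662/97125·196/121 + (-8918/2775)·1/196 + 229/750·1 = 1/3 ✓
b·Ac: (-8918/2775)·(-185/15288) + 229/750·575/1374 = 1/6 ✓
b·c³: 2662/97125·(-2744/1331) + (-8918/2775)·(-1/2744) + 229/750·1 = 1/4 ✓
b·(c∘Ac): (-8918/2775)·185/214032 + 229/750·575/1374 = 1/8 ✓
b·Ac²: (-8918/2775)·185/12012 + 229/750·6575/15114 = 1/12 ✓
b·A²c: 229/750·125/916 = 1/24 ✓; 4 stages ⇒ order 4.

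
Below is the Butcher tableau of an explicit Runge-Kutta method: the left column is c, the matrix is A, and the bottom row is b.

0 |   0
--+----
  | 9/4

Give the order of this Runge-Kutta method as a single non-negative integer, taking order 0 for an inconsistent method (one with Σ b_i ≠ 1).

b = (9/4)
c = (0)
Σ b_i: 9/4·1 = 9/4 ≠ 1 ⇒ order 0.

0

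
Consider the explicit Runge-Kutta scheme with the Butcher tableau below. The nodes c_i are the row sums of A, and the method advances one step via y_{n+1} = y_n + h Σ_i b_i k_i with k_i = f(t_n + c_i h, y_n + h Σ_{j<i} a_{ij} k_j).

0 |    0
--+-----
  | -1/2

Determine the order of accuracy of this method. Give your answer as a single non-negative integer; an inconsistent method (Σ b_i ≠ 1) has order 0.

b = (-1/2)
c = (0)
Σ b_i: (-1/2)·1 = -1/2 ≠ 1 ⇒ order 0.

0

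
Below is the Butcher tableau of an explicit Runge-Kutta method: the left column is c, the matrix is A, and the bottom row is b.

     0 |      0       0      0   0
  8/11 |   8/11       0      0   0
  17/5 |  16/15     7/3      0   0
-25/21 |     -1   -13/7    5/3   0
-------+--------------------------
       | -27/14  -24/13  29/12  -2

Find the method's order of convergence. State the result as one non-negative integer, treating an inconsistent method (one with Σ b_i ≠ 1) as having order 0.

0

b = (-27/14, -24/13, 29/12, -2)
c = (0, 8/11, 17/5, -25/21)
Ac = (0, 0, 56/33, 997/231)
Σ b_i: (-27/14)·1 + (-24/13)·1 + 29/12·1 + (-2)·1 = -3667/1092 ≠ 1 ⇒ order 0.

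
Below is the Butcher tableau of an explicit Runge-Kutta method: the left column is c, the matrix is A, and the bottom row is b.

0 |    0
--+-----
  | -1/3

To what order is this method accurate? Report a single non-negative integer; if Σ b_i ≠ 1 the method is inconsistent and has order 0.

0

b = (-1/3)
c = (0)
Σ b_i: (-1/3)·1 = -1/3 ≠ 1 ⇒ order 0.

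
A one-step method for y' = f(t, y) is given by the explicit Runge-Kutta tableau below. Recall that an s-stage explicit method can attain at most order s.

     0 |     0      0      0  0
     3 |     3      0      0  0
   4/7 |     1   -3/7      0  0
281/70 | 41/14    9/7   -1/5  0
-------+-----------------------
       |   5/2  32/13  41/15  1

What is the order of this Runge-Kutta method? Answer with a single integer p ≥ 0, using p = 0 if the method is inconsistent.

0

b = (5/2, 32/13, 41/15, 1)
c = (0, 3, 4/7, 281/70)
Ac = (0, 0, -9/7, 131/35)
Σ b_i: 5/2·1 + 32/13·1 + 41/15·1 + 1·1 = 3391/390 ≠ 1 ⇒ order 0.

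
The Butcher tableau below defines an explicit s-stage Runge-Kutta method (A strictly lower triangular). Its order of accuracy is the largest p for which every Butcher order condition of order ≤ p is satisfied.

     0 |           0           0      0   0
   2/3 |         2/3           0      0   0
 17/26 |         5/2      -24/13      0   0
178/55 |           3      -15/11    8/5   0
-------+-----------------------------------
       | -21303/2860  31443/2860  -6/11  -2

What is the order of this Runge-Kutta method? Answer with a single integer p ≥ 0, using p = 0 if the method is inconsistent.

2

b = (-21303/2860, 31443/2860, -6/11, -2)
c = (0, 2/3, 17/26, 178/55)
Ac = (0, 0, -16/13, 98/715)
Σ b_i: (-21303/2860)·1 + 31443/2860·1 + (-6/11)·1 + (-2)·1 = 1 ✓
b·c: 31443/2860·2/3 + (-6/11)·17/26 + (-2)·178/55 = 1/2 ✓
b·c²: 31443/2860·4/9 + (-6/11)·289/676 + (-2)·31684/3025 = -49982597/3067350 ≠ 1/3 ⇒ order 2.
b·Ac: (-6/11)·(-16/13) + (-2)·98/715 = 284/715 ≠ 1/6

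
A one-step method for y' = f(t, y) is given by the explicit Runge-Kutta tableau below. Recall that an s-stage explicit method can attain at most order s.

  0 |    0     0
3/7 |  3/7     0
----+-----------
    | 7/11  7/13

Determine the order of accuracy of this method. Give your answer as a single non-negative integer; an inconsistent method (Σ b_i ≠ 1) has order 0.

0

b = (7/11, 7/13)
c = (0, 3/7)
Σ b_i: 7/11·1 + 7/13·1 = 168/143 ≠ 1 ⇒ order 0.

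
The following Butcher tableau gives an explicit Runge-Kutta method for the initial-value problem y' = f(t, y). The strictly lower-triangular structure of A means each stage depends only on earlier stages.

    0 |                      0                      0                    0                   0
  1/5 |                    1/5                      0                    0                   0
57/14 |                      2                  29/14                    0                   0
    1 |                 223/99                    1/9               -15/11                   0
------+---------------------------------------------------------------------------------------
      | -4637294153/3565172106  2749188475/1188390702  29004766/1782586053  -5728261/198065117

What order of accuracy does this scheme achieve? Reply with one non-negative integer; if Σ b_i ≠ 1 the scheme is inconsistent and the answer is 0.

3

b = (-4637294153/3565172106, 2749188475/1188390702, 29004766/1782586053, -5728261/198065117)
c = (0, 1/5, 57/14, 1)
Ac = (0, 0, 29/70, -38321/6930)
Σ b_i: (-4637294153/3565172106)·1 + 2749188475/1188390702·1 + 29004766/1782586053·1 + (-5728261/198065117)·1 = 1 ✓
b·c: 2749188475/1188390702·1/5 + 29004766/1782586053·57/14 + (-5728261/198065117)·1 = 1/2 ✓
b·c²: 2749188475/1188390702·1/25 + 29004766/1782586053·3249/196 + (-5728261/198065117)·1 = 1/3 ✓
b·Ac: 29004766/1782586053·29/70 + (-5728261/198065117)·(-38321/6930) = 1/6 ✓
b·c³: 2749188475/1188390702·1/125 + 29004766/1782586053·185193/2744 + (-5728261/198065117)·1 = 12926481473/11883907020 ≠ 1/4 ⇒ order 3.
b·(c∘Ac): 29004766/1782586053·1653/980 + (-5728261/198065117)·(-38321/6930) = 1670023802/8912930265 ≠ 1/8
b·Ac²: 29004766/1782586053·29/350 + (-5728261/198065117)·(-10963219/485100) = 54484601833/83187349140 ≠ 1/12
b·A²c: (-5728261/198065117)·(-87/154) = 6472191/396130234 ≠ 1/24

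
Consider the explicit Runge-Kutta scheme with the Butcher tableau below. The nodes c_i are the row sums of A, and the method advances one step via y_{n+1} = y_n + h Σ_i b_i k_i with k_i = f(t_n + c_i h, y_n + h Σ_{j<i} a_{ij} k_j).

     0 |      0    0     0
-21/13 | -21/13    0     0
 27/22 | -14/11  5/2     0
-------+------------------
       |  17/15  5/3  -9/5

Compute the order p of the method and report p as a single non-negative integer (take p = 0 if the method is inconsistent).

b = (17/15, 5/3, -9/5)
c = (0, -21/13, 27/22)
Ac = (0, 0, -105/26)
Σ b_i: 17/15·1 + 5/3·1 + (-9/5)·1 = 1 ✓
b·c: 5/3·(-21/13) + (-9/5)·27/22 = -7009/1430 ≠ 1/2 ⇒ order 1.

1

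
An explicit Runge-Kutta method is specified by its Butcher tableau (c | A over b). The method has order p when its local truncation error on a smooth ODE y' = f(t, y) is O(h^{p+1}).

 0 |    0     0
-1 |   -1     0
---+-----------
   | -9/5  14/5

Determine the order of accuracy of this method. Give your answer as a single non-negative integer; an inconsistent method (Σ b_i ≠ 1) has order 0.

1

b = (-9/5, 14/5)
c = (0, -1)
Σ b_i: (-9/5)·1 + 14/5·1 = 1 ✓
b·c: 14/5·(-1) = -14/5 ≠ 1/2 ⇒ order 1.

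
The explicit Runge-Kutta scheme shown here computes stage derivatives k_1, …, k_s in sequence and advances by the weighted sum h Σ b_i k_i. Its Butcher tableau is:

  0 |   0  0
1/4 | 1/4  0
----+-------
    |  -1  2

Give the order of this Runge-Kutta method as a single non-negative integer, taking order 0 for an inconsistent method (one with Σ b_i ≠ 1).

b = (-1, 2)
c = (0, 1/4)
Σ b_i: (-1)·1 + 2·1 = 1 ✓
b·c: 2·1/4 = 1/2 ✓; 2 stages ⇒ order 2.

2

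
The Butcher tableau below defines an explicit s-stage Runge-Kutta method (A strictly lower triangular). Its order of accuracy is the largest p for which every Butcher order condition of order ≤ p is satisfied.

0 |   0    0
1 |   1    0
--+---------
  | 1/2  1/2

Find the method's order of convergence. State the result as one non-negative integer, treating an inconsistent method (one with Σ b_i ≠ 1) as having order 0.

b = (1/2, 1/2)
c = (0, 1)
Σ b_i: 1/2·1 + 1/2·1 = 1 ✓
b·c: 1/2·1 = 1/2 ✓; 2 stages ⇒ order 2.

2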